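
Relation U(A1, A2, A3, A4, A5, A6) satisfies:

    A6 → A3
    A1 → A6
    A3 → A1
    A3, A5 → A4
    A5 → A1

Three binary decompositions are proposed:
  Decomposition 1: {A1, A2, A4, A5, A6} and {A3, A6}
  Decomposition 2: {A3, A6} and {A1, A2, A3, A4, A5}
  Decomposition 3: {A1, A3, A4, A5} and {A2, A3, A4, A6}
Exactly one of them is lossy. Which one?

Decomposition 3

Decomposition 1: common = {A6}, closure = {A1, A3, A6} → lossless.
Decomposition 2: common = {A3}, closure = {A1, A3, A6} → lossless.
Decomposition 3: common = {A3, A4}, closure = {A1, A3, A4, A6} → lossy.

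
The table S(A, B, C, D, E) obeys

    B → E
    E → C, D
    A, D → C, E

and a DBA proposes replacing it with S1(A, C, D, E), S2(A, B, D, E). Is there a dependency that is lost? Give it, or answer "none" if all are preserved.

B → E lies within S2.
E → C, D lies within S1.
A, D → C, E lies within S1.
Every dependency is enforceable on the fragments, so the decomposition is dependency-preserving.

none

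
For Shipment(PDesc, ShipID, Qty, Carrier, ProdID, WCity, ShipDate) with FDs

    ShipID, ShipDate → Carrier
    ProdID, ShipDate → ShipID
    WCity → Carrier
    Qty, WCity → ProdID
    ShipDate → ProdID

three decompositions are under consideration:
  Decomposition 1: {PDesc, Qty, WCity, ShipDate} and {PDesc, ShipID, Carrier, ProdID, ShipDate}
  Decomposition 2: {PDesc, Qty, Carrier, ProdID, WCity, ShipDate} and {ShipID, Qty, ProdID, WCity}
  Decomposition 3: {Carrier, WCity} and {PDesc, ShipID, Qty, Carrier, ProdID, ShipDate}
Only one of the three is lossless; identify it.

Decomposition 1: common = {PDesc, ShipDate}, closure = {PDesc, ShipID, Carrier, ProdID, ShipDate} → lossless.
Decomposition 2: common = {Qty, ProdID, WCity}, closure = {Qty, Carrier, ProdID, WCity} → lossy.
Decomposition 3: common = {Carrier}, closure = {Carrier} → lossy.

Decomposition 1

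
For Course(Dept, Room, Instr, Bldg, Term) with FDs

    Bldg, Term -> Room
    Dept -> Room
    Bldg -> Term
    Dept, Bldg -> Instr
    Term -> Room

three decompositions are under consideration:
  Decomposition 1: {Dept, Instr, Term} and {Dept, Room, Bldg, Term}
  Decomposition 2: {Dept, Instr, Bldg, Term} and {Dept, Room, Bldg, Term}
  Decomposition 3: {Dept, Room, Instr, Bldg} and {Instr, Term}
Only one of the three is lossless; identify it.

Decomposition 2

Decomposition 1: common = {Dept, Term}, closure = {Dept, Room, Term} → lossy.
Decomposition 2: common = {Dept, Bldg, Term}, closure = {Dept, Room, Instr, Bldg, Term} → lossless.
Decomposition 3: common = {Instr}, closure = {Instr} → lossy.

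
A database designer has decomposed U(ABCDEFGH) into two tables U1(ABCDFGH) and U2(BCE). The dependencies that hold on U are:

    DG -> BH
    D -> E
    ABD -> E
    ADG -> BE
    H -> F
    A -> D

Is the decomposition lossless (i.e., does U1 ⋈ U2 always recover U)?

No

Common attributes: U1 ∩ U2 = {BC}.
No dependency enlarges {BC}, so (BC)⁺ = {BC}.
The closure contains neither all of U1 = {ABCDFGH} nor all of U2 = {BCE}, so the common attributes are not a superkey of either fragment. The join is lossy.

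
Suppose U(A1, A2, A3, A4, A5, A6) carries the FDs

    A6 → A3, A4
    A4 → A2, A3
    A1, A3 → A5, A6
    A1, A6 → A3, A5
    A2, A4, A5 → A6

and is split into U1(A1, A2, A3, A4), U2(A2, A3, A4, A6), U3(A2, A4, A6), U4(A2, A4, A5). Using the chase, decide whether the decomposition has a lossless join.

No

Chase test. Columns are A1, A2, A3, A4, A5, A6; row i has aⱼ where attribute j ∈ Ui, else bᵢⱼ.
Initial tableau (one row per fragment):
  row 1: a1 a2 a3 a4 b15 b16
  row 2: b21 a2 a3 a4 b25 a6
  row 3: b31 a2 b33 a4 b35 a6
  row 4: b41 a2 b43 a4 a5 b46
Rows 2 and 3 agree on A6; apply A6→A3, A4 and equate their A3, A4 entries.
Rows 1 and 4 agree on A4; apply A4→A2, A3 and equate their A2, A3 entries.
No row becomes fully distinguished — the join is lossy.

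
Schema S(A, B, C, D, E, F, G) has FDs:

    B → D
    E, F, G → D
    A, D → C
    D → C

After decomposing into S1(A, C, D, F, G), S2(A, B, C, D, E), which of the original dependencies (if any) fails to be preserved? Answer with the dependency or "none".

Check E, F, G → D: no single fragment contains all of {D, E, F, G}, and the restricted closure of {E, F, G} across the fragments never reaches {D}.
B → D is preserved.
A, D → C is preserved.
D → C is preserved.

E, F, G → D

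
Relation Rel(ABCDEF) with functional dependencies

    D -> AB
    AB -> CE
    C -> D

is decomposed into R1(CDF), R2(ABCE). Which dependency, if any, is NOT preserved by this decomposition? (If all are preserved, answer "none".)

none

D → AB: restricted closure across fragments reaches AB.
AB → CE lies within R2.
C → D lies within R1.
Every dependency is enforceable on the fragments, so the decomposition is dependency-preserving.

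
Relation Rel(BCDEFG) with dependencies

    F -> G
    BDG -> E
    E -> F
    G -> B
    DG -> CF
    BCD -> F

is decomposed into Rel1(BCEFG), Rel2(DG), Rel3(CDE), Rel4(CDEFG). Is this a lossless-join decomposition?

Chase test. Columns are BCDEFG; row i has aⱼ where attribute j ∈ Reli, else bᵢⱼ.
Initial tableau (one row per fragment):
  row 1: a1 a2 b13 a4 a5 a6
  row 2: b21 b22 a3 b24 b25 a6
  row 3: b31 a2 a3 a4 b35 b36
  row 4: b41 a2 a3 a4 a5 a6
Rows 1 and 3 agree on E; apply E→F and equate their F entries.
Rows 1 and 2 agree on G; apply G→B and equate their B entries.
Rows 1 and 4 agree on G; apply G→B and equate their B entries.
Rows 2 and 4 agree on DG; apply DG→CF and equate their CF entries.
Rows 1 and 3 agree on F; apply F→G and equate their G entries.
Rows 2 and 4 agree on BDG; apply BDG→E and equate their E entries.
Rows 1 and 3 agree on G; apply G→B and equate their B entries.
Row 2 is now all distinguished symbols — the join is lossless.

Yes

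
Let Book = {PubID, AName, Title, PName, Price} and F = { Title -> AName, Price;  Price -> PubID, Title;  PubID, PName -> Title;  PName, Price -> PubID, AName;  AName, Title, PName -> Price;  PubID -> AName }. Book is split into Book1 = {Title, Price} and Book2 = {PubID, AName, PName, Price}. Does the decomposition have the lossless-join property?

Yes

Common attributes: Book1 ∩ Book2 = {Price}.
Closure of {Price}: Price → PubID, Title applies, adding PubID, Title; PubID → AName applies, adding AName. So (Price)⁺ = {PubID, AName, Title, Price}.
This closure contains every attribute of Book1, so Book1 ∩ Book2 → Book1. The join is lossless.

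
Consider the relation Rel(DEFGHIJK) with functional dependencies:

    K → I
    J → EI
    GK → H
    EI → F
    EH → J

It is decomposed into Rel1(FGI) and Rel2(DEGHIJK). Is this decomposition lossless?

Common attributes: Rel1 ∩ Rel2 = {GI}.
No dependency enlarges {GI}, so (GI)⁺ = {GI}.
The closure contains neither all of Rel1 = {FGI} nor all of Rel2 = {DEGHIJK}, so the common attributes are not a superkey of either fragment. The join is lossy.

No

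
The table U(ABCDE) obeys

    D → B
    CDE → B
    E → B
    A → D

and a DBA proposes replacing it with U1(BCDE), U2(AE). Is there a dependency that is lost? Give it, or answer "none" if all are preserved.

Check A → D: no single fragment contains all of {AD}, and the restricted closure of {A} across the fragments never reaches {D}.
D → B is preserved.
CDE → B is preserved.
E → B is preserved.

A → D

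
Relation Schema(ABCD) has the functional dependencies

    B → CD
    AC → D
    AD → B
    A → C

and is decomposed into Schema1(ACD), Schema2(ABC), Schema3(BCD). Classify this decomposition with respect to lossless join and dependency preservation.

lossless and dependency-preserving

Lossless test (chase): Rows 2 and 3 agree on B; apply B→CD and equate their CD entries. Rows 1 and 2 agree on AD; apply AD→B and equate their B entries. Row 1 is now all distinguished symbols — the join is lossless.
Dependency preservation: AD → B is not contained in any single fragment, but the restricted closure of its left-hand side across the fragments still reaches the right-hand side; the remaining FDs each lie inside some fragment. All dependencies are preserved.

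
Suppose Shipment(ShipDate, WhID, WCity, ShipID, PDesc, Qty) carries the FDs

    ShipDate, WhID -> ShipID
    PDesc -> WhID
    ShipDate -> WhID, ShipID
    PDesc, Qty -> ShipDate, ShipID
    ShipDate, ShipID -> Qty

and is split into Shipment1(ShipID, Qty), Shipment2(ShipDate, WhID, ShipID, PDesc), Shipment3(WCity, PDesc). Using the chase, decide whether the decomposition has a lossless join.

Chase test. Columns are ShipDate, WhID, WCity, ShipID, PDesc, Qty; row i has aⱼ where attribute j ∈ Shipmenti, else bᵢⱼ.
Initial tableau (one row per fragment):
  row 1: b11 b12 b13 a4 b15 a6
  row 2: a1 a2 b23 a4 a5 b26
  row 3: b31 b32 a3 b34 a5 b36
Rows 2 and 3 agree on PDesc; apply PDesc→WhID and equate their WhID entries.
No row becomes fully distinguished — the join is lossy.

No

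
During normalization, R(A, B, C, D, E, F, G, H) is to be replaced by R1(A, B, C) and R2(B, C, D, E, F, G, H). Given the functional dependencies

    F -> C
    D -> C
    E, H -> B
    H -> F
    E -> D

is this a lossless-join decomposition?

No

Common attributes: R1 ∩ R2 = {B, C}.
No dependency enlarges {B, C}, so (B, C)⁺ = {B, C}.
The closure contains neither all of R1 = {A, B, C} nor all of R2 = {B, C, D, E, F, G, H}, so the common attributes are not a superkey of either fragment. The join is lossy.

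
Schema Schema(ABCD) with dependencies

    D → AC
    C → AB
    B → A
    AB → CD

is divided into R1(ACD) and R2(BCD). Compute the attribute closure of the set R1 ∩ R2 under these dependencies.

R1 ∩ R2 = {CD}.
D → AC applies, adding A
C → AB applies, adding B
Closure: {ABCD}.

ABCD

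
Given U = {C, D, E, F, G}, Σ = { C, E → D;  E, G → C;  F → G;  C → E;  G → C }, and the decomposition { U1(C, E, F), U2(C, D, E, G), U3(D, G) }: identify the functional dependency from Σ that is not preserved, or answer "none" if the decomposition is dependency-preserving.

Check F → G: no single fragment contains all of {F, G}, and the restricted closure of {F} across the fragments never reaches {G}.
C, E → D is preserved.
E, G → C is preserved.
C → E is preserved.
G → C is preserved.

F → G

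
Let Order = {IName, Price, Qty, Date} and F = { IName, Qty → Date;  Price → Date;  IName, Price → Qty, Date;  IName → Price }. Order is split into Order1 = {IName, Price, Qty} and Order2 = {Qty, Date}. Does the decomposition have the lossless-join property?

No

Common attributes: Order1 ∩ Order2 = {Qty}.
No dependency enlarges {Qty}, so (Qty)⁺ = {Qty}.
The closure contains neither all of Order1 = {IName, Price, Qty} nor all of Order2 = {Qty, Date}, so the common attributes are not a superkey of either fragment. The join is lossy.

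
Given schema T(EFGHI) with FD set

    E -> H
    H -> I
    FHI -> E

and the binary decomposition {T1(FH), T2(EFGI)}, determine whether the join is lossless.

No

Common attributes: T1 ∩ T2 = {F}.
No dependency enlarges {F}, so (F)⁺ = {F}.
The closure contains neither all of T1 = {FH} nor all of T2 = {EFGI}, so the common attributes are not a superkey of either fragment. The join is lossy.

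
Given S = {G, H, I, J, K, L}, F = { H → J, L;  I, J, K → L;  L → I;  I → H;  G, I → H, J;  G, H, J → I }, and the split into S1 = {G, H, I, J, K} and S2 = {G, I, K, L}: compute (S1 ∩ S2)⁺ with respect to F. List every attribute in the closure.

G, H, I, J, K, L

S1 ∩ S2 = {G, I, K}.
I → H applies, adding H
G, I → H, J applies, adding J
H → J, L applies, adding L
Closure: {G, H, I, J, K, L}.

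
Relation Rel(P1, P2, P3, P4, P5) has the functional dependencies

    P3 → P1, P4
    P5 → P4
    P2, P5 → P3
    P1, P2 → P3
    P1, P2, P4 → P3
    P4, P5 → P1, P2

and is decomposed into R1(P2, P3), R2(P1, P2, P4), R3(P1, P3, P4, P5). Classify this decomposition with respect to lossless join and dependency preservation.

lossy and not dependency-preserving

Lossless test (chase): Rows 1 and 3 agree on P3; apply P3→P1, P4 and equate their P1, P4 entries. Rows 1 and 2 agree on P1, P2; apply P1, P2→P3 and equate their P3 entries. No row becomes fully distinguished — the join is lossy.
Dependency preservation: the restricted closure of {P1, P2} across the fragments never reaches {P3}, so P1, P2 → P3 cannot be enforced without a join — not preserved.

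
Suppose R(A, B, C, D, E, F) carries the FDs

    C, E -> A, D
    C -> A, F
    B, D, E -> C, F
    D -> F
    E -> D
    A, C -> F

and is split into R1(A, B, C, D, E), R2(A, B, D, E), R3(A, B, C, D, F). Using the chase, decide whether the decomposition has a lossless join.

Yes

Chase test. Columns are A, B, C, D, E, F; row i has aⱼ where attribute j ∈ Ri, else bᵢⱼ.
Initial tableau (one row per fragment):
  row 1: a1 a2 a3 a4 a5 b16
  row 2: a1 a2 b23 a4 a5 b26
  row 3: a1 a2 a3 a4 b35 a6
Rows 1 and 3 agree on C; apply C→A, F and equate their A, F entries.
Rows 1 and 2 agree on B, D, E; apply B, D, E→C, F and equate their C, F entries.
Row 1 is now all distinguished symbols — the join is lossless.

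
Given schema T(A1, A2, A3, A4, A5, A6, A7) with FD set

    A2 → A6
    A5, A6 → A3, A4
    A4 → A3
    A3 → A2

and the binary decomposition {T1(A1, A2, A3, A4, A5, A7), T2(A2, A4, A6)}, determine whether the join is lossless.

Common attributes: T1 ∩ T2 = {A2, A4}.
Closure of {A2, A4}: A2 → A6 applies, adding A6; A4 → A3 applies, adding A3. So (A2, A4)⁺ = {A2, A3, A4, A6}.
This closure contains every attribute of T2, so T1 ∩ T2 → T2. The join is lossless.

Yes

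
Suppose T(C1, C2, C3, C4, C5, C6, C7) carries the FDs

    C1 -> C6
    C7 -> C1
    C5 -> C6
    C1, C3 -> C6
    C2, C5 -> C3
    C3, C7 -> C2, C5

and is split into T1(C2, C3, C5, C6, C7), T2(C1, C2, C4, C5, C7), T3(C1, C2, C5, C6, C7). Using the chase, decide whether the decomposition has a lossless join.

Yes

Chase test. Columns are C1, C2, C3, C4, C5, C6, C7; row i has aⱼ where attribute j ∈ Ti, else bᵢⱼ.
Initial tableau (one row per fragment):
  row 1: b11 a2 a3 b14 a5 a6 a7
  row 2: a1 a2 b23 a4 a5 b26 a7
  row 3: a1 a2 b33 b34 a5 a6 a7
Rows 2 and 3 agree on C1; apply C1→C6 and equate their C6 entries.
Rows 1 and 2 agree on C7; apply C7→C1 and equate their C1 entries.
Rows 1 and 2 agree on C2, C5; apply C2, C5→C3 and equate their C3 entries.
Rows 1 and 3 agree on C2, C5; apply C2, C5→C3 and equate their C3 entries.
Row 2 is now all distinguished symbols — the join is lossless.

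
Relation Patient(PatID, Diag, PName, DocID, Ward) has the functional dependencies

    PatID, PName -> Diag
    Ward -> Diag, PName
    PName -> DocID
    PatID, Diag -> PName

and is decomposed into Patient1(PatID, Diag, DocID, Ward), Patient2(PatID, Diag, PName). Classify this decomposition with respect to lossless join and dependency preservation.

lossless but not dependency-preserving

Lossless test: (PatID, Diag)⁺ = {PatID, Diag, PName, DocID}, which contains all of one fragment — lossless.
Dependency preservation: the restricted closure of {Ward} across the fragments never reaches {Diag, PName}, so Ward → Diag, PName cannot be enforced without a join — not preserved.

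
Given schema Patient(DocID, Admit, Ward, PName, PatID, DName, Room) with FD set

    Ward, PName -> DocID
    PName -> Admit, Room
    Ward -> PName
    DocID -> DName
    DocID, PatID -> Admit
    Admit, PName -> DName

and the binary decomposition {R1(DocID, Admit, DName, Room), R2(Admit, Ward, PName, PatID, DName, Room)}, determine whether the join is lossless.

Common attributes: R1 ∩ R2 = {Admit, DName, Room}.
No dependency enlarges {Admit, DName, Room}, so (Admit, DName, Room)⁺ = {Admit, DName, Room}.
The closure contains neither all of R1 = {DocID, Admit, DName, Room} nor all of R2 = {Admit, Ward, PName, PatID, DName, Room}, so the common attributes are not a superkey of either fragment. The join is lossy.

No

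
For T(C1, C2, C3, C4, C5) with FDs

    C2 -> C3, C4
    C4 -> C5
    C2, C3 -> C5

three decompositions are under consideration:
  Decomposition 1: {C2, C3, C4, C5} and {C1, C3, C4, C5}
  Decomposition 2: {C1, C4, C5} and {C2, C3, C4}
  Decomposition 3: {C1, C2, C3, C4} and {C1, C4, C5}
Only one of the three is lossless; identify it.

Decomposition 1: common = {C3, C4, C5}, closure = {C3, C4, C5} → lossy.
Decomposition 2: common = {C4}, closure = {C4, C5} → lossy.
Decomposition 3: common = {C1, C4}, closure = {C1, C4, C5} → lossless.

Decomposition 3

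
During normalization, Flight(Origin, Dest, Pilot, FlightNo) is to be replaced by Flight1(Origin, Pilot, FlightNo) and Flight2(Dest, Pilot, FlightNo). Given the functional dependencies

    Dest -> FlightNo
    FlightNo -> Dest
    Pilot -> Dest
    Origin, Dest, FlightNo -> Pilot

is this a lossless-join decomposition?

Common attributes: Flight1 ∩ Flight2 = {Pilot, FlightNo}.
Closure of {Pilot, FlightNo}: FlightNo → Dest applies, adding Dest. So (Pilot, FlightNo)⁺ = {Dest, Pilot, FlightNo}.
This closure contains every attribute of Flight2, so Flight1 ∩ Flight2 → Flight2. The join is lossless.

Yes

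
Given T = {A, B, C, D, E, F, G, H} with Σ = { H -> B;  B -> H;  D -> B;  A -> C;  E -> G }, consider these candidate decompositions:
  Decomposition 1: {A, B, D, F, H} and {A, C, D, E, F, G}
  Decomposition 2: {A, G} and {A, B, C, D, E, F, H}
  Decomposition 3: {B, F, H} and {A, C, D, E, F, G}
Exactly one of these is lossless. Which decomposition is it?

Decomposition 1: common = {A, D, F}, closure = {A, B, C, D, F, H} → lossless.
Decomposition 2: common = {A}, closure = {A, C} → lossy.
Decomposition 3: common = {F}, closure = {F} → lossy.

Decomposition 1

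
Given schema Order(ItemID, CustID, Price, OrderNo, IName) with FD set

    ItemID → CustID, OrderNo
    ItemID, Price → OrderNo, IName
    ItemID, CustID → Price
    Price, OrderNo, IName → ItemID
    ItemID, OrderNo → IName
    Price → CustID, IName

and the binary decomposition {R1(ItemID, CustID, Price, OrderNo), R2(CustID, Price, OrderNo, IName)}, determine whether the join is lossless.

Common attributes: R1 ∩ R2 = {CustID, Price, OrderNo}.
Closure of {CustID, Price, OrderNo}: Price → CustID, IName applies, adding IName; Price, OrderNo, IName → ItemID applies, adding ItemID. So (CustID, Price, OrderNo)⁺ = {ItemID, CustID, Price, OrderNo, IName}.
This closure contains every attribute of R1, so R1 ∩ R2 → R1. The join is lossless.

Yes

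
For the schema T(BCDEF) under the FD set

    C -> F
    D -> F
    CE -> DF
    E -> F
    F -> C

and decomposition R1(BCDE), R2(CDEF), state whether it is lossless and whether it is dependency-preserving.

lossless and dependency-preserving

Lossless test: (CDE)⁺ = {CDEF}, which contains all of one fragment — lossless.
Dependency preservation: every FD's attributes lie within a single fragment, so each can be enforced locally — preserved.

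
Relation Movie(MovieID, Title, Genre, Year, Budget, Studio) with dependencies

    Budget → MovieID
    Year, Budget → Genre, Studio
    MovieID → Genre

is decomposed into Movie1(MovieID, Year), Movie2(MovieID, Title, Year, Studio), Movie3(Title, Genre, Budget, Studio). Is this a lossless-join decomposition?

No

Chase test. Columns are MovieID, Title, Genre, Year, Budget, Studio; row i has aⱼ where attribute j ∈ Moviei, else bᵢⱼ.
Initial tableau (one row per fragment):
  row 1: a1 b12 b13 a4 b15 b16
  row 2: a1 a2 b23 a4 b25 a6
  row 3: b31 a2 a3 b34 a5 a6
Rows 1 and 2 agree on MovieID; apply MovieID→Genre and equate their Genre entries.
No row becomes fully distinguished — the join is lossy.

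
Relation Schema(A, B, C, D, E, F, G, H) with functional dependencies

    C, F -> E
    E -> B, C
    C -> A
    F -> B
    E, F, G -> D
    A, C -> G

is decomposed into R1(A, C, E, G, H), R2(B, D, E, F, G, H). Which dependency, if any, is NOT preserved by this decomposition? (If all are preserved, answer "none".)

Check C, F → E: no single fragment contains all of {C, E, F}, and the restricted closure of {C, F} across the fragments never reaches {E}.
E → B, C is preserved.
C → A is preserved.
F → B is preserved.
E, F, G → D is preserved.
A, C → G is preserved.

C, F -> E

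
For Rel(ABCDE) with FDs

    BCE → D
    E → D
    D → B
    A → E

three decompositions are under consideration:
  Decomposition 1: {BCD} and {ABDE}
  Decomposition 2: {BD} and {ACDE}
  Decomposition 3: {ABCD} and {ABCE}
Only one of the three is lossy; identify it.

Decomposition 1

Decomposition 1: common = {BD}, closure = {BD} → lossy.
Decomposition 2: common = {D}, closure = {BD} → lossless.
Decomposition 3: common = {ABC}, closure = {ABCDE} → lossless.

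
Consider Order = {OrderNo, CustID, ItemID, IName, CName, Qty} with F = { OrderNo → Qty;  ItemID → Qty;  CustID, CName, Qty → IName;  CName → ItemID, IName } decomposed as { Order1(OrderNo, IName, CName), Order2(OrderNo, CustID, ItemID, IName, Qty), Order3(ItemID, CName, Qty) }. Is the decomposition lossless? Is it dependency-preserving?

Lossless test (chase): Rows 1 and 2 agree on OrderNo; apply OrderNo→Qty and equate their Qty entries. Rows 1 and 3 agree on CName; apply CName→ItemID, IName and equate their ItemID, IName entries. No row becomes fully distinguished — the join is lossy.
Dependency preservation: CustID, CName, Qty → IName; CName → ItemID, IName are not contained in any single fragment, but the restricted closure of each left-hand side across the fragments still reaches the right-hand side; the remaining FDs each lie inside some fragment. All dependencies are preserved.

lossy but dependency-preserving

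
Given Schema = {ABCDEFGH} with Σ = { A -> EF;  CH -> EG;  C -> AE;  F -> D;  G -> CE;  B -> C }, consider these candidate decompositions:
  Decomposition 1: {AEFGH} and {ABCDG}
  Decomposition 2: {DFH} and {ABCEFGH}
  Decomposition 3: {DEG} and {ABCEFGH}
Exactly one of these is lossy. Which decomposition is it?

Decomposition 1: common = {AG}, closure = {ACDEFG} → lossy.
Decomposition 2: common = {FH}, closure = {DFH} → lossless.
Decomposition 3: common = {EG}, closure = {ACDEFG} → lossless.

Decomposition 1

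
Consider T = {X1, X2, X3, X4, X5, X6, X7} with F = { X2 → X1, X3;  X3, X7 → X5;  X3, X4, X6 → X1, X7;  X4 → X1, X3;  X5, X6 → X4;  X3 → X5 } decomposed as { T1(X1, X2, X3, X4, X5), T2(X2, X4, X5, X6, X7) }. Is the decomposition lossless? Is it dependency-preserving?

Lossless test: (X2, X4, X5)⁺ = {X1, X2, X3, X4, X5}, which contains all of one fragment — lossless.
Dependency preservation: X3, X7 → X5; X3, X4, X6 → X1, X7 are not contained in any single fragment, but the restricted closure of each left-hand side across the fragments still reaches the right-hand side; the remaining FDs each lie inside some fragment. All dependencies are preserved.

lossless and dependency-preserving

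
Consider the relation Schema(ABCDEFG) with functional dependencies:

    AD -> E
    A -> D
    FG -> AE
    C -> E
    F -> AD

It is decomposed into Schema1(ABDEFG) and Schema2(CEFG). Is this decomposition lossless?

No

Common attributes: Schema1 ∩ Schema2 = {EFG}.
Closure of {EFG}: FG → AE applies, adding A; F → AD applies, adding D. So (EFG)⁺ = {ADEFG}.
The closure contains neither all of Schema1 = {ABDEFG} nor all of Schema2 = {CEFG}, so the common attributes are not a superkey of either fragment. The join is lossy.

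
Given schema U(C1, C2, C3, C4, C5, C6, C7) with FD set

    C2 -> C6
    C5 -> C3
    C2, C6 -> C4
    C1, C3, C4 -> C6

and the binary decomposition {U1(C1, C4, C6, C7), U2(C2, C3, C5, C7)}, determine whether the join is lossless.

No

Common attributes: U1 ∩ U2 = {C7}.
No dependency enlarges {C7}, so (C7)⁺ = {C7}.
The closure contains neither all of U1 = {C1, C4, C6, C7} nor all of U2 = {C2, C3, C5, C7}, so the common attributes are not a superkey of either fragment. The join is lossy.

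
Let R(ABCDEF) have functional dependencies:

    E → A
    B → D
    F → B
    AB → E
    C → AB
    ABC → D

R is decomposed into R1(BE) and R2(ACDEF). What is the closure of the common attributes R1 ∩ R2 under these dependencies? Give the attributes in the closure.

R1 ∩ R2 = {E}.
E → A applies, adding A
Closure: {AE}.

AE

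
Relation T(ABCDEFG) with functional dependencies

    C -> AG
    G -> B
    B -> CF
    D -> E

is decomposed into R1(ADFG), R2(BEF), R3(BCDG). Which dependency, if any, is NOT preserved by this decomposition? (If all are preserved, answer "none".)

D -> E

Check D → E: no single fragment contains all of {DE}, and the restricted closure of {D} across the fragments never reaches {E}.
C → AG is preserved.
G → B is preserved.
B → CF is preserved.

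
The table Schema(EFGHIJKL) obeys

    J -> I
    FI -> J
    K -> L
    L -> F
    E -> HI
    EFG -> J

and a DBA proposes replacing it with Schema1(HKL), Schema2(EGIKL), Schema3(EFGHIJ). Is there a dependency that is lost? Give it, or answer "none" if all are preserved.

Check L → F: no single fragment contains all of {FL}, and the restricted closure of {L} across the fragments never reaches {F}.
J → I is preserved.
FI → J is preserved.
K → L is preserved.
E → HI is preserved.
EFG → J is preserved.

L -> F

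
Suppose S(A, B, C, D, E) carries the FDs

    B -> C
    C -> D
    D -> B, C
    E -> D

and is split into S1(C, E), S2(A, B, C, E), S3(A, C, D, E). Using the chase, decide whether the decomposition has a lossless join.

Yes

Chase test. Columns are A, B, C, D, E; row i has aⱼ where attribute j ∈ Si, else bᵢⱼ.
Initial tableau (one row per fragment):
  row 1: b11 b12 a3 b14 a5
  row 2: a1 a2 a3 b24 a5
  row 3: a1 b32 a3 a4 a5
Rows 1 and 2 agree on C; apply C→D and equate their D entries.
Rows 1 and 3 agree on C; apply C→D and equate their D entries.
Rows 1 and 2 agree on D; apply D→B, C and equate their B, C entries.
Rows 1 and 3 agree on D; apply D→B, C and equate their B, C entries.
Row 2 is now all distinguished symbols — the join is lossless.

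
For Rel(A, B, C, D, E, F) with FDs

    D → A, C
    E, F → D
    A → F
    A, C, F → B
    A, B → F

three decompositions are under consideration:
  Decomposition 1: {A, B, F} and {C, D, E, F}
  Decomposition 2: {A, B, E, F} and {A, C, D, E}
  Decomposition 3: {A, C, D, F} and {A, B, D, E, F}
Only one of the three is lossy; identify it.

Decomposition 1: common = {F}, closure = {F} → lossy.
Decomposition 2: common = {A, E}, closure = {A, B, C, D, E, F} → lossless.
Decomposition 3: common = {A, D, F}, closure = {A, B, C, D, F} → lossless.

Decomposition 1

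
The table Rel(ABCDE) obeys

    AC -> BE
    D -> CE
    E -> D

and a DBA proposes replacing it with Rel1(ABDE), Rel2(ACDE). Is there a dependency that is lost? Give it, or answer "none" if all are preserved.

AC → BE: restricted closure across fragments reaches BE.
D → CE lies within Rel2.
E → D lies within Rel1.
Every dependency is enforceable on the fragments, so the decomposition is dependency-preserving.

none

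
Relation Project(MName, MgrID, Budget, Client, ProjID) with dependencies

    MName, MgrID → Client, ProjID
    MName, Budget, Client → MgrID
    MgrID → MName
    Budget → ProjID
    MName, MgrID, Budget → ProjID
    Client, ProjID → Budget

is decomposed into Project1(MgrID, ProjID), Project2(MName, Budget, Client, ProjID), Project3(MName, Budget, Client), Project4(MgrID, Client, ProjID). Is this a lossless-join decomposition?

Chase test. Columns are MName, MgrID, Budget, Client, ProjID; row i has aⱼ where attribute j ∈ Projecti, else bᵢⱼ.
Initial tableau (one row per fragment):
  row 1: b11 a2 b13 b14 a5
  row 2: a1 b22 a3 a4 a5
  row 3: a1 b32 a3 a4 b35
  row 4: b41 a2 b43 a4 a5
Rows 2 and 3 agree on MName, Budget, Client; apply MName, Budget, Client→MgrID and equate their MgrID entries.
Rows 1 and 4 agree on MgrID; apply MgrID→MName and equate their MName entries.
Rows 2 and 3 agree on Budget; apply Budget→ProjID and equate their ProjID entries.
Rows 2 and 4 agree on Client, ProjID; apply Client, ProjID→Budget and equate their Budget entries.
Rows 1 and 4 agree on MName, MgrID; apply MName, MgrID→Client, ProjID and equate their Client, ProjID entries.
Rows 1 and 2 agree on Client, ProjID; apply Client, ProjID→Budget and equate their Budget entries.
No row becomes fully distinguished — the join is lossy.

No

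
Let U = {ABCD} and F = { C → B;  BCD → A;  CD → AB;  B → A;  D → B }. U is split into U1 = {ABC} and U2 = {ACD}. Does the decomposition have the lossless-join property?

Yes

Common attributes: U1 ∩ U2 = {AC}.
Closure of {AC}: C → B applies, adding B. So (AC)⁺ = {ABC}.
This closure contains every attribute of U1, so U1 ∩ U2 → U1. The join is lossless.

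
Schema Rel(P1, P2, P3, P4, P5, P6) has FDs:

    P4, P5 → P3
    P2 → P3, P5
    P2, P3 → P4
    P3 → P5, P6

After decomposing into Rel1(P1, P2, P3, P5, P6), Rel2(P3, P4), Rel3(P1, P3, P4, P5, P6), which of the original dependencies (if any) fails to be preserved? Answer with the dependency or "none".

Check P2, P3 → P4: no single fragment contains all of {P2, P3, P4}, and the restricted closure of {P2, P3} across the fragments never reaches {P4}.
P4, P5 → P3 is preserved.
P2 → P3, P5 is preserved.
P3 → P5, P6 is preserved.

P2, P3 → P4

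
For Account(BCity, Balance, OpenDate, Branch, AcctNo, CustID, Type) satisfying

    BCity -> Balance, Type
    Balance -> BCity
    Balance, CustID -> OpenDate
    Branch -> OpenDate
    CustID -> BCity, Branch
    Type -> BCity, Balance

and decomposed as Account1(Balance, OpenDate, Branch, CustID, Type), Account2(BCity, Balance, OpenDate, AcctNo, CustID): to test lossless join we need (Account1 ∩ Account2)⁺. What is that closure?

Account1 ∩ Account2 = {Balance, OpenDate, CustID}.
Balance → BCity applies, adding BCity
CustID → BCity, Branch applies, adding Branch
BCity → Balance, Type applies, adding Type
Closure: {BCity, Balance, OpenDate, Branch, CustID, Type}.

BCity, Balance, OpenDate, Branch, CustID, Type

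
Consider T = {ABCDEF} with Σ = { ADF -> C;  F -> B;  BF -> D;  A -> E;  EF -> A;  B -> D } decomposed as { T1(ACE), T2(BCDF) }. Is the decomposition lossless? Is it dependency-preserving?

Lossless test: (C)⁺ = {C}, which is a superkey of neither fragment — lossy.
Dependency preservation: the restricted closure of {ADF} across the fragments never reaches {C}, so ADF → C cannot be enforced without a join — not preserved.

lossy and not dependency-preserving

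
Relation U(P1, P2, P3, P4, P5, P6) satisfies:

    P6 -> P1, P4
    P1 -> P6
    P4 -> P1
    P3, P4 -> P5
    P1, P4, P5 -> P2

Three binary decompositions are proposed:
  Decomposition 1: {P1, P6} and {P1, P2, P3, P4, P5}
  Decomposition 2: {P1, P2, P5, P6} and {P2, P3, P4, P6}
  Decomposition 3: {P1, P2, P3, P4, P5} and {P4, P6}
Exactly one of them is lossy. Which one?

Decomposition 2

Decomposition 1: common = {P1}, closure = {P1, P4, P6} → lossless.
Decomposition 2: common = {P2, P6}, closure = {P1, P2, P4, P6} → lossy.
Decomposition 3: common = {P4}, closure = {P1, P4, P6} → lossless.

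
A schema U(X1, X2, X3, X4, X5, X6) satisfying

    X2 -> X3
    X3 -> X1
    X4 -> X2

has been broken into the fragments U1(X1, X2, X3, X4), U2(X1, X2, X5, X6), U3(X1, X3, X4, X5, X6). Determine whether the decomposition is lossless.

Chase test. Columns are X1, X2, X3, X4, X5, X6; row i has aⱼ where attribute j ∈ Ui, else bᵢⱼ.
Initial tableau (one row per fragment):
  row 1: a1 a2 a3 a4 b15 b16
  row 2: a1 a2 b23 b24 a5 a6
  row 3: a1 b32 a3 a4 a5 a6
Rows 1 and 2 agree on X2; apply X2→X3 and equate their X3 entries.
Rows 1 and 3 agree on X4; apply X4→X2 and equate their X2 entries.
Row 3 is now all distinguished symbols — the join is lossless.

Yes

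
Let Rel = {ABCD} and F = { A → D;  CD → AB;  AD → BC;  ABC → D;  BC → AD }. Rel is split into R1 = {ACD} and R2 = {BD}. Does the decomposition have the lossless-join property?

No

Common attributes: R1 ∩ R2 = {D}.
No dependency enlarges {D}, so (D)⁺ = {D}.
The closure contains neither all of R1 = {ACD} nor all of R2 = {BD}, so the common attributes are not a superkey of either fragment. The join is lossy.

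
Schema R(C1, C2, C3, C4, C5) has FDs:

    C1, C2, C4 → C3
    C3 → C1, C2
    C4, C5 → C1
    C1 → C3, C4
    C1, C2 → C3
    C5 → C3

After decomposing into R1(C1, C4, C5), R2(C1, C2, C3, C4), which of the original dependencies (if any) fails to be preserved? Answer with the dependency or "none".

C1, C2, C4 → C3 lies within R2.
C3 → C1, C2 lies within R2.
C4, C5 → C1 lies within R1.
C1 → C3, C4 lies within R2.
C1, C2 → C3 lies within R2.
C5 → C3: restricted closure across fragments reaches C3.
Every dependency is enforceable on the fragments, so the decomposition is dependency-preserving.

none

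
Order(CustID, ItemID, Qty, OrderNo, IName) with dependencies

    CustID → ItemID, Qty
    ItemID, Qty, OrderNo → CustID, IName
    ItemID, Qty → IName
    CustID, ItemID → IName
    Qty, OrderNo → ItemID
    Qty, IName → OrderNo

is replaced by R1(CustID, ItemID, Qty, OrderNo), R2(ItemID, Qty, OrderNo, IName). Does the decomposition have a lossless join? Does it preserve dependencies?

Lossless test: (ItemID, Qty, OrderNo)⁺ = {CustID, ItemID, Qty, OrderNo, IName}, which contains all of one fragment — lossless.
Dependency preservation: ItemID, Qty, OrderNo → CustID, IName; CustID, ItemID → IName are not contained in any single fragment, but the restricted closure of each left-hand side across the fragments still reaches the right-hand side; the remaining FDs each lie inside some fragment. All dependencies are preserved.

lossless and dependency-preserving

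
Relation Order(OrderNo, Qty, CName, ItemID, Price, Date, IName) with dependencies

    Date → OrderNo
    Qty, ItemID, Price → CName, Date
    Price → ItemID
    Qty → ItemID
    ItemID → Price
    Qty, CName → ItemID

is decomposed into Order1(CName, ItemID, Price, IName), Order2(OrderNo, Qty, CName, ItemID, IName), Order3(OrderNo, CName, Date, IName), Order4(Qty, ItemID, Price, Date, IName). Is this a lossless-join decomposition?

Yes

Chase test. Columns are OrderNo, Qty, CName, ItemID, Price, Date, IName; row i has aⱼ where attribute j ∈ Orderi, else bᵢⱼ.
Initial tableau (one row per fragment):
  row 1: b11 b12 a3 a4 a5 b16 a7
  row 2: a1 a2 a3 a4 b25 b26 a7
  row 3: a1 b32 a3 b34 b35 a6 a7
  row 4: b41 a2 b43 a4 a5 a6 a7
Rows 3 and 4 agree on Date; apply Date→OrderNo and equate their OrderNo entries.
Rows 1 and 2 agree on ItemID; apply ItemID→Price and equate their Price entries.
Rows 2 and 4 agree on Qty, ItemID, Price; apply Qty, ItemID, Price→CName, Date and equate their CName, Date entries.
Row 2 is now all distinguished symbols — the join is lossless.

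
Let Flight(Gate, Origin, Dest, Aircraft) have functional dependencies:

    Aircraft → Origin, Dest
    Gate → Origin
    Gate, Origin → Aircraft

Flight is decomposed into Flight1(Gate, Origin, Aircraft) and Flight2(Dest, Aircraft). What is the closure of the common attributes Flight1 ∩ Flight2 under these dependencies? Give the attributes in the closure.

Flight1 ∩ Flight2 = {Aircraft}.
Aircraft → Origin, Dest applies, adding Origin, Dest
Closure: {Origin, Dest, Aircraft}.

Origin, Dest, Aircraft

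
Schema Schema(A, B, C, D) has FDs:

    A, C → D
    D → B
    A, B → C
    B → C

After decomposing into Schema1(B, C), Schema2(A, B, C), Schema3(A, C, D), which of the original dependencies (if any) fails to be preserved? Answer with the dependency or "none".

D → B

Check D → B: no single fragment contains all of {B, D}, and the restricted closure of {D} across the fragments never reaches {B}.
A, C → D is preserved.
A, B → C is preserved.
B → C is preserved.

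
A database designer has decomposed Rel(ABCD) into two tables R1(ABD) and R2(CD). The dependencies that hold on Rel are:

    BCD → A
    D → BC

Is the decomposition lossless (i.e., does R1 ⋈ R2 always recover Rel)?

Yes

Common attributes: R1 ∩ R2 = {D}.
Closure of {D}: D → BC applies, adding BC; BCD → A applies, adding A. So (D)⁺ = {ABCD}.
This closure contains every attribute of R1, so R1 ∩ R2 → R1. The join is lossless.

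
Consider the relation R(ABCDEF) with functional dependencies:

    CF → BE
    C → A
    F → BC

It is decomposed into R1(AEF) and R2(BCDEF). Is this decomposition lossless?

Common attributes: R1 ∩ R2 = {EF}.
Closure of {EF}: F → BC applies, adding BC; C → A applies, adding A. So (EF)⁺ = {ABCEF}.
This closure contains every attribute of R1, so R1 ∩ R2 → R1. The join is lossless.

Yes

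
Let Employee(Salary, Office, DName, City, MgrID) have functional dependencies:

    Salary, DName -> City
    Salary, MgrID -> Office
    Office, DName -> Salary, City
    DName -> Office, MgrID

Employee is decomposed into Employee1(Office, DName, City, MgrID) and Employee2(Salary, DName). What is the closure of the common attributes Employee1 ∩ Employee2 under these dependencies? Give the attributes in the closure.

Salary, Office, DName, City, MgrID

Employee1 ∩ Employee2 = {DName}.
DName → Office, MgrID applies, adding Office, MgrID
Office, DName → Salary, City applies, adding Salary, City
Closure: {Salary, Office, DName, City, MgrID}.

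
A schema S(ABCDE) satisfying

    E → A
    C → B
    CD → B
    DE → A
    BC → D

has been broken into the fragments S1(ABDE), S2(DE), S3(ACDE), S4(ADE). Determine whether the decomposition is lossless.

Chase test. Columns are ABCDE; row i has aⱼ where attribute j ∈ Si, else bᵢⱼ.
Initial tableau (one row per fragment):
  row 1: a1 a2 b13 a4 a5
  row 2: b21 b22 b23 a4 a5
  row 3: a1 b32 a3 a4 a5
  row 4: a1 b42 b43 a4 a5
Rows 1 and 2 agree on E; apply E→A and equate their A entries.
No row becomes fully distinguished — the join is lossy.

No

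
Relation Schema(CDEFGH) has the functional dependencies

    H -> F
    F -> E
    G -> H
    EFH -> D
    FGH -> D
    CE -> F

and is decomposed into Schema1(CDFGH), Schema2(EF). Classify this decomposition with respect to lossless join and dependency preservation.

lossless but not dependency-preserving

Lossless test: (F)⁺ = {EF}, which contains all of one fragment — lossless.
Dependency preservation: the restricted closure of {CE} across the fragments never reaches {F}, so CE → F cannot be enforced without a join — not preserved.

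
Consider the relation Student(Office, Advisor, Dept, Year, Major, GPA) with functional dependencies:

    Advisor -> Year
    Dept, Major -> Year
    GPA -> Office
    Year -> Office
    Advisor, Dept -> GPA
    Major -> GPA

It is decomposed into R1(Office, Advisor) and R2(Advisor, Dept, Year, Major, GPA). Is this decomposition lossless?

Common attributes: R1 ∩ R2 = {Advisor}.
Closure of {Advisor}: Advisor → Year applies, adding Year; Year → Office applies, adding Office. So (Advisor)⁺ = {Office, Advisor, Year}.
This closure contains every attribute of R1, so R1 ∩ R2 → R1. The join is lossless.

Yes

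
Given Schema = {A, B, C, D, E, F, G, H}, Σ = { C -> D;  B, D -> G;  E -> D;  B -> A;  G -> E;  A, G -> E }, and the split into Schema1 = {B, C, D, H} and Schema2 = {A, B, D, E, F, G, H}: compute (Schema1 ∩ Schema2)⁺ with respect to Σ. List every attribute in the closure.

A, B, D, E, G, H

Schema1 ∩ Schema2 = {B, D, H}.
B, D → G applies, adding G
B → A applies, adding A
G → E applies, adding E
Closure: {A, B, D, E, G, H}.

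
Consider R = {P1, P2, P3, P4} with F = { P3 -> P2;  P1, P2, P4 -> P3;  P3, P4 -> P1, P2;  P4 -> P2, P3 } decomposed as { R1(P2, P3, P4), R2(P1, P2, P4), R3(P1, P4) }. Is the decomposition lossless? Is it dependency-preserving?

Lossless test (chase): Rows 1 and 2 agree on P4; apply P4→P2, P3 and equate their P2, P3 entries. Rows 1 and 3 agree on P4; apply P4→P2, P3 and equate their P2, P3 entries. Rows 1 and 2 agree on P3, P4; apply P3, P4→P1, P2 and equate their P1, P2 entries. Row 1 is now all distinguished symbols — the join is lossless.
Dependency preservation: P1, P2, P4 → P3; P3, P4 → P1, P2 are not contained in any single fragment, but the restricted closure of each left-hand side across the fragments still reaches the right-hand side; the remaining FDs each lie inside some fragment. All dependencies are preserved.

lossless and dependency-preserving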